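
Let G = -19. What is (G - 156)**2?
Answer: 30625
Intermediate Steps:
(G - 156)**2 = (-19 - 156)**2 = (-175)**2 = 30625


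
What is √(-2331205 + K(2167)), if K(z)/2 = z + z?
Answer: I*√2322537 ≈ 1524.0*I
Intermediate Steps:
K(z) = 4*z (K(z) = 2*(z + z) = 2*(2*z) = 4*z)
√(-2331205 + K(2167)) = √(-2331205 + 4*2167) = √(-2331205 + 8668) = √(-2322537) = I*√2322537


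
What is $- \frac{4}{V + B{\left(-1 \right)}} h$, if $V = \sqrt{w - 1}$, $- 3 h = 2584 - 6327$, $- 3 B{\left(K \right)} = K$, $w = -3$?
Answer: $- \frac{14972}{37} + \frac{89832 i}{37} \approx -404.65 + 2427.9 i$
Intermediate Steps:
$B{\left(K \right)} = - \frac{K}{3}$
$h = \frac{3743}{3}$ ($h = - \frac{2584 - 6327}{3} = \left(- \frac{1}{3}\right) \left(-3743\right) = \frac{3743}{3} \approx 1247.7$)
$V = 2 i$ ($V = \sqrt{-3 - 1} = \sqrt{-4} = 2 i \approx 2.0 i$)
$- \frac{4}{V + B{\left(-1 \right)}} h = - \frac{4}{2 i - - \frac{1}{3}} \cdot \frac{3743}{3} = - \frac{4}{2 i + \frac{1}{3}} \cdot \frac{3743}{3} = - \frac{4}{\frac{1}{3} + 2 i} \frac{3743}{3} = - 4 \frac{9 \left(\frac{1}{3} - 2 i\right)}{37} \cdot \frac{3743}{3} = - \frac{36 \left(\frac{1}{3} - 2 i\right)}{37} \cdot \frac{3743}{3} = - \frac{44916 \left(\frac{1}{3} - 2 i\right)}{37}$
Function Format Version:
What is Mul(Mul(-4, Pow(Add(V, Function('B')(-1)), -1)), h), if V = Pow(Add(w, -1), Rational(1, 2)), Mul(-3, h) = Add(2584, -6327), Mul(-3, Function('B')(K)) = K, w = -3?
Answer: Add(Rational(-14972, 37), Mul(Rational(89832, 37), I)) ≈ Add(-404.65, Mul(2427.9, I))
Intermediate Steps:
Function('B')(K) = Mul(Rational(-1, 3), K)
h = Rational(3743, 3) (h = Mul(Rational(-1, 3), Add(2584, -6327)) = Mul(Rational(-1, 3), -3743) = Rational(3743, 3) ≈ 1247.7)
V = Mul(2, I) (V = Pow(Add(-3, -1), Rational(1, 2)) = Pow(-4, Rational(1, 2)) = Mul(2, I) ≈ Mul(2.0000, I))
Mul(Mul(-4, Pow(Add(V, Function('B')(-1)), -1)), h) = Mul(Mul(-4, Pow(Add(Mul(2, I), Mul(Rational(-1, 3), -1)), -1)), Rational(3743, 3)) = Mul(Mul(-4, Pow(Add(Mul(2, I), Rational(1, 3)), -1)), Rational(3743, 3)) = Mul(Mul(-4, Pow(Add(Rational(1, 3), Mul(2, I)), -1)), Rational(3743, 3)) = Mul(Mul(-4, Mul(Rational(9, 37), Add(Rational(1, 3), Mul(-2, I)))), Rational(3743, 3)) = Mul(Mul(Rational(-36, 37), Add(Rational(1, 3), Mul(-2, I))), Rational(3743, 3)) = Mul(Rational(-44916, 37), Add(Rational(1, 3), Mul(-2, I)))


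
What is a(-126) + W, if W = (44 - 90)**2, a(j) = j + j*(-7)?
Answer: 2872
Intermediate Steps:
a(j) = -6*j (a(j) = j - 7*j = -6*j)
W = 2116 (W = (-46)**2 = 2116)
a(-126) + W = -6*(-126) + 2116 = 756 + 2116 = 2872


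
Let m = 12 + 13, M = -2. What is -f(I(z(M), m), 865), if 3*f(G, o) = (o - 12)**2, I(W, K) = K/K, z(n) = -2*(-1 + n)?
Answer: -727609/3 ≈ -2.4254e+5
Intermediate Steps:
m = 25
z(n) = 2 - 2*n
I(W, K) = 1
f(G, o) = (-12 + o)**2/3 (f(G, o) = (o - 12)**2/3 = (-12 + o)**2/3)
-f(I(z(M), m), 865) = -(-12 + 865)**2/3 = -853**2/3 = -727609/3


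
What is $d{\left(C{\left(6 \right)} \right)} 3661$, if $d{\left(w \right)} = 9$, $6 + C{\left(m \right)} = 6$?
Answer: $32949$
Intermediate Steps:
$C{\left(m \right)} = 0$ ($C{\left(m \right)} = -6 + 6 = 0$)
$d{\left(C{\left(6 \right)} \right)} 3661 = 9 \cdot 3661 = 32949$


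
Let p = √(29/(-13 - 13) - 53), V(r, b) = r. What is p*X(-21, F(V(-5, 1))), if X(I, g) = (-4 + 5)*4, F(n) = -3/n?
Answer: 2*I*√36582/13 ≈ 29.425*I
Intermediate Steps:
X(I, g) = 4 (X(I, g) = 1*4 = 4)
p = I*√36582/26 (p = √(29/(-26) - 53) = √(29*(-1/26) - 53) = √(-29/26 - 53) = √(-1407/26) = I*√36582/26 ≈ 7.3563*I)
p*X(-21, F(V(-5, 1))) = (I*√36582/26)*4 = 2*I*√36582/13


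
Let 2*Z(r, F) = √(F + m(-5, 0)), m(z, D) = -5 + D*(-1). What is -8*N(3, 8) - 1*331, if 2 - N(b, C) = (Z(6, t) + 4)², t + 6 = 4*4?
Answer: -209 + 32*√5 ≈ -137.45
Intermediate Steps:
m(z, D) = -5 - D
t = 10 (t = -6 + 4*4 = -6 + 16 = 10)
Z(r, F) = √(-5 + F)/2 (Z(r, F) = √(F + (-5 - 1*0))/2 = √(F + (-5 + 0))/2 = √(F - 5)/2 = √(-5 + F)/2)
N(b, C) = 2 - (4 + √5/2)² (N(b, C) = 2 - (√(-5 + 10)/2 + 4)² = 2 - (√5/2 + 4)² = 2 - (4 + √5/2)²)
-8*N(3, 8) - 1*331 = -8*(2 - (8 + √5)²/4) - 1*331 = (-16 + 2*(8 + √5)²) - 331 = -347 + 2*(8 + √5)²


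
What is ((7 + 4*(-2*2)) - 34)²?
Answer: 1849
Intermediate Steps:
((7 + 4*(-2*2)) - 34)² = ((7 + 4*(-4)) - 34)² = ((7 - 16) - 34)² = (-9 - 34)² = (-43)² = 1849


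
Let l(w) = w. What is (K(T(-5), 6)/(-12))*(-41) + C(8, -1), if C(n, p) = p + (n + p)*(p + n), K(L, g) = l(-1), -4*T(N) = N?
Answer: 535/12 ≈ 44.583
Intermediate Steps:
T(N) = -N/4
K(L, g) = -1
C(n, p) = p + (n + p)² (C(n, p) = p + (n + p)*(n + p) = p + (n + p)²)
(K(T(-5), 6)/(-12))*(-41) + C(8, -1) = -1/(-12)*(-41) + (-1 + (8 - 1)²) = -1*(-1/12)*(-41) + (-1 + 7²) = (1/12)*(-41) + (-1 + 49) = -41/12 + 48 = 535/12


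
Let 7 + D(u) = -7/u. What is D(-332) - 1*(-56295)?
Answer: 18687623/332 ≈ 56288.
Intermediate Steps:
D(u) = -7 - 7/u
D(-332) - 1*(-56295) = (-7 - 7/(-332)) - 1*(-56295) = (-7 - 7*(-1/332)) + 56295 = (-7 + 7/332) + 56295 = -2317/332 + 56295 = 18687623/332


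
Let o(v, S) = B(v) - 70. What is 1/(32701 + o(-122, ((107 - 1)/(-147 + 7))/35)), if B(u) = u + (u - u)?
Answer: 1/32509 ≈ 3.0761e-5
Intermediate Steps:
B(u) = u (B(u) = u + 0 = u)
o(v, S) = -70 + v (o(v, S) = v - 70 = -70 + v)
1/(32701 + o(-122, ((107 - 1)/(-147 + 7))/35)) = 1/(32701 + (-70 - 122)) = 1/(32701 - 192) = 1/32509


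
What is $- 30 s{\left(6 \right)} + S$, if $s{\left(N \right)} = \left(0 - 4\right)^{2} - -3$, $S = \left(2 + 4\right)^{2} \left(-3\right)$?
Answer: $-678$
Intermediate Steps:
$S = -108$ ($S = 6^{2} \left(-3\right) = 36 \left(-3\right) = -108$)
$s{\left(N \right)} = 19$ ($s{\left(N \right)} = \left(-4\right)^{2} + 3 = 16 + 3 = 19$)
$- 30 s{\left(6 \right)} + S = \left(-30\right) 19 - 108 = -570 - 108 = -678$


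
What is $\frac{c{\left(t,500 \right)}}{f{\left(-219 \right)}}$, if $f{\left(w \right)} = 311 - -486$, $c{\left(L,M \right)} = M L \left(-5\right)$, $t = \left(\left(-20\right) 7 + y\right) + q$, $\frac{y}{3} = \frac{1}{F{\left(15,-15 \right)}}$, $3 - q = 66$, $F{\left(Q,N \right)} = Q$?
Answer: $\frac{507000}{797} \approx 636.14$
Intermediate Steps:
$q = -63$ ($q = 3 - 66 = -63$)
$y = \frac{1}{5}$ ($y = \frac{3}{15} = 3 \cdot \frac{1}{15} = \frac{1}{5} \approx 0.2$)
$t = - \frac{1014}{5}$ ($t = \left(\left(-20\right) 7 + \frac{1}{5}\right) - 63 = \left(-140 + \frac{1}{5}\right) - 63 = - \frac{699}{5} - 63 = - \frac{1014}{5} \approx -202.8$)
$c{\left(L,M \right)} = - 5 L M$ ($c{\left(L,M \right)} = L M \left(-5\right) = - 5 L M$)
$f{\left(w \right)} = 797$ ($f{\left(w \right)} = 311 + 486 = 797$)
$\frac{c{\left(t,500 \right)}}{f{\left(-219 \right)}} = \frac{\left(-5\right) \left(- \frac{1014}{5}\right) 500}{797} = 507000 \cdot \frac{1}{797} = \frac{507000}{797}$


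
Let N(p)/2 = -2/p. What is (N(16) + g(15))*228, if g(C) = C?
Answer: 3363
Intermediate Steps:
N(p) = -4/p (N(p) = 2*(-2/p) = -4/p)
(N(16) + g(15))*228 = (-4/16 + 15)*228 = (-4*1/16 + 15)*228 = (-¼ + 15)*228 = (59/4)*228 = 3363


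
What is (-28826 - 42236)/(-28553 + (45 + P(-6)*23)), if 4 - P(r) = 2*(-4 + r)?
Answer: 35531/13978 ≈ 2.5419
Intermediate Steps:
P(r) = 12 - 2*r (P(r) = 4 - 2*(-4 + r) = 4 - (-8 + 2*r) = 4 + (8 - 2*r) = 12 - 2*r)
(-28826 - 42236)/(-28553 + (45 + P(-6)*23)) = (-28826 - 42236)/(-28553 + (45 + (12 - 2*(-6))*23)) = -71062/(-28553 + (45 + (12 + 12)*23)) = -71062/(-28553 + (45 + 24*23)) = -71062/(-28553 + (45 + 552)) = -71062/(-28553 + 597) = -71062/(-27956) = -71062*(-1/27956) = 35531/13978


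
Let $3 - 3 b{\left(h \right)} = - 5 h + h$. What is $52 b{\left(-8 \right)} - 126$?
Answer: $- \frac{1886}{3} \approx -628.67$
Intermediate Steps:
$b{\left(h \right)} = 1 + \frac{4 h}{3}$ ($b{\left(h \right)} = 1 - \frac{- 5 h + h}{3} = 1 - \frac{\left(-4\right) h}{3} = 1 + \frac{4 h}{3}$)
$52 b{\left(-8 \right)} - 126 = 52 \left(1 + \frac{4}{3} \left(-8\right)\right) - 126 = 52 \left(1 - \frac{32}{3}\right) - 126 = 52 \left(- \frac{29}{3}\right) - 126 = - \frac{1508}{3} - 126 = - \frac{1886}{3}$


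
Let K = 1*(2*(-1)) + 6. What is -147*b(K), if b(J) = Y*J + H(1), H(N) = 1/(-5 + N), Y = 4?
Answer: -9261/4 ≈ -2315.3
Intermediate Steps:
K = 4 (K = 1*(-2) + 6 = -2 + 6 = 4)
b(J) = -1/4 + 4*J (b(J) = 4*J + 1/(-5 + 1) = 4*J + 1/(-4) = 4*J - 1/4 = -1/4 + 4*J)
-147*b(K) = -147*(-1/4 + 4*4) = -147*(-1/4 + 16) = -147*63/4 = -9261/4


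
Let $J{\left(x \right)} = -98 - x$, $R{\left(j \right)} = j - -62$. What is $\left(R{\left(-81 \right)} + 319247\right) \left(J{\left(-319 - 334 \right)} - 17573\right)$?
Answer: $-5432622104$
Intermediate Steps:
$R{\left(j \right)} = 62 + j$ ($R{\left(j \right)} = j + 62 = 62 + j$)
$\left(R{\left(-81 \right)} + 319247\right) \left(J{\left(-319 - 334 \right)} - 17573\right) = \left(\left(62 - 81\right) + 319247\right) \left(\left(-98 - \left(-319 - 334\right)\right) - 17573\right) = \left(-19 + 319247\right) \left(\left(-98 - \left(-319 - 334\right)\right) - 17573\right) = 319228 \left(\left(-98 - -653\right) - 17573\right) = 319228 \left(\left(-98 + 653\right) - 17573\right) = 319228 \left(555 - 17573\right) = 319228 \left(-17018\right) = -5432622104$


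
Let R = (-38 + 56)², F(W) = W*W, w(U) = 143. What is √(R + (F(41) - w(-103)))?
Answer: 7*√38 ≈ 43.151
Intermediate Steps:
F(W) = W²
R = 324 (R = 18² = 324)
√(R + (F(41) - w(-103))) = √(324 + (41² - 1*143)) = √(324 + (1681 - 143)) = √(324 + 1538) = √1862 = 7*√38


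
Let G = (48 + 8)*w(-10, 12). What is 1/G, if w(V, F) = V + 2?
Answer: -1/448 ≈ -0.0022321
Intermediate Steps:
w(V, F) = 2 + V
G = -448 (G = (48 + 8)*(2 - 10) = 56*(-8) = -448)
1/G = 1/(-448) = -1/448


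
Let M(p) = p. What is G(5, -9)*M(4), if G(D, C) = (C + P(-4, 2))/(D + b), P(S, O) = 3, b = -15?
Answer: 12/5 ≈ 2.4000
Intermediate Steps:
G(D, C) = (3 + C)/(-15 + D) (G(D, C) = (C + 3)/(D - 15) = (3 + C)/(-15 + D))
G(5, -9)*M(4) = ((3 - 9)/(-15 + 5))*4 = (-6/(-10))*4 = -⅒*(-6)*4 = (⅗)*4 = 12/5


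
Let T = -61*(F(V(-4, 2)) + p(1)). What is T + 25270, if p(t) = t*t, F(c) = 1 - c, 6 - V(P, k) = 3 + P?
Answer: 25575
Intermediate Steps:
V(P, k) = 3 - P (V(P, k) = 6 - (3 + P) = 6 + (-3 - P) = 3 - P)
p(t) = t²
T = 305 (T = -61*((1 - (3 - 1*(-4))) + 1²) = -61*((1 - (3 + 4)) + 1) = -61*((1 - 1*7) + 1) = -61*((1 - 7) + 1) = -61*(-6 + 1) = -61*(-5) = 305)
T + 25270 = 305 + 25270 = 25575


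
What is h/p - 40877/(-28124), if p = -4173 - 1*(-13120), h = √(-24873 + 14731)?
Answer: 40877/28124 + I*√10142/8947 ≈ 1.4535 + 0.011256*I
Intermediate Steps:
h = I*√10142 (h = √(-10142) = I*√10142 ≈ 100.71*I)
p = 8947 (p = -4173 + 13120 = 8947)
h/p - 40877/(-28124) = (I*√10142)/8947 - 40877/(-28124) = (I*√10142)*(1/8947) - 40877*(-1/28124) = I*√10142/8947 + 40877/28124 = 40877/28124 + I*√10142/8947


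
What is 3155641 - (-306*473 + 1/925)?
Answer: 3052850574/925 ≈ 3.3004e+6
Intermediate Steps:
3155641 - (-306*473 + 1/925) = 3155641 - (-144738 + 1/925) = 3155641 - 1*(-133882649/925) = 3155641 + 133882649/925 = 3052850574/925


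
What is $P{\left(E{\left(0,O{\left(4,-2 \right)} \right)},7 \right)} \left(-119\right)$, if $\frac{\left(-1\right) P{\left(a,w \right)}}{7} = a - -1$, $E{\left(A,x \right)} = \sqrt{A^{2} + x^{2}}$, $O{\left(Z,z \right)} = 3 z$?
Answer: $5831$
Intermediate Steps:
$P{\left(a,w \right)} = -7 - 7 a$ ($P{\left(a,w \right)} = - 7 \left(a - -1\right) = - 7 \left(a + 1\right) = - 7 \left(1 + a\right) = -7 - 7 a$)
$P{\left(E{\left(0,O{\left(4,-2 \right)} \right)},7 \right)} \left(-119\right) = \left(-7 - 7 \sqrt{0^{2} + \left(3 \left(-2\right)\right)^{2}}\right) \left(-119\right) = \left(-7 - 7 \sqrt{0 + \left(-6\right)^{2}}\right) \left(-119\right) = \left(-7 - 7 \sqrt{0 + 36}\right) \left(-119\right) = \left(-7 - 7 \sqrt{36}\right) \left(-119\right) = \left(-7 - 42\right) \left(-119\right) = \left(-49\right) \left(-119\right) = 5831$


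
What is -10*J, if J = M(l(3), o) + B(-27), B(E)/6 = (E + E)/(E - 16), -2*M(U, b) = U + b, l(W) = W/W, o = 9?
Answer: -1090/43 ≈ -25.349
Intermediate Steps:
l(W) = 1
M(U, b) = -U/2 - b/2 (M(U, b) = -(U + b)/2 = -U/2 - b/2)
B(E) = 12*E/(-16 + E) (B(E) = 6*((E + E)/(E - 16)) = 6*((2*E)/(-16 + E)) = 6*(2*E/(-16 + E)) = 12*E/(-16 + E))
J = 109/43 (J = (-1/2*1 - 1/2*9) + 12*(-27)/(-16 - 27) = (-1/2 - 9/2) + 12*(-27)/(-43) = -5 + 12*(-27)*(-1/43) = -5 + 324/43 = 109/43 ≈ 2.5349)
-10*J = -10*109/43 = -1090/43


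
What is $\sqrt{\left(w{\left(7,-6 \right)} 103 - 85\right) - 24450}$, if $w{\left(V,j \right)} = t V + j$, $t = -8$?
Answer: $i \sqrt{30921} \approx 175.84 i$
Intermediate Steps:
$w{\left(V,j \right)} = j - 8 V$ ($w{\left(V,j \right)} = - 8 V + j = j - 8 V$)
$\sqrt{\left(w{\left(7,-6 \right)} 103 - 85\right) - 24450} = \sqrt{\left(\left(-6 - 56\right) 103 - 85\right) - 24450} = \sqrt{\left(\left(-62\right) 103 - 85\right) - 24450} = \sqrt{\left(-6386 - 85\right) - 24450} = \sqrt{-6471 - 24450} = \sqrt{-30921} = i \sqrt{30921}$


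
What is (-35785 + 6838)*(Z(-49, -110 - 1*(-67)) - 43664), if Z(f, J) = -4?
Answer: 1264057596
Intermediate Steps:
(-35785 + 6838)*(Z(-49, -110 - 1*(-67)) - 43664) = (-35785 + 6838)*(-4 - 43664) = -28947*(-43668) = 1264057596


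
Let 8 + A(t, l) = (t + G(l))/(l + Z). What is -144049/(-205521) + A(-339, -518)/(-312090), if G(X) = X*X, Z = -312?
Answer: 498268409399/709827607716 ≈ 0.70196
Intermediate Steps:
G(X) = X²
A(t, l) = -8 + (t + l²)/(-312 + l) (A(t, l) = -8 + (t + l²)/(l - 312) = -8 + (t + l²)/(-312 + l))
-144049/(-205521) + A(-339, -518)/(-312090) = -144049/(-205521) + ((2496 - 339 + (-518)² - 8*(-518))/(-312 - 518))/(-312090) = -144049*(-1/205521) + ((2496 - 339 + 268324 + 4144)/(-830))*(-1/312090) = 144049/205521 - 1/830*274625*(-1/312090) = 144049/205521 - 54925/166*(-1/312090) = 144049/205521 + 10985/10361388 = 498268409399/709827607716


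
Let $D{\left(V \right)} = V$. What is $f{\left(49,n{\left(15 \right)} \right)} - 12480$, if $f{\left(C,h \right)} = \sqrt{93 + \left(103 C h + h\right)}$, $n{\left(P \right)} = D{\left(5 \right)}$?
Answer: $-12480 + 7 \sqrt{517} \approx -12321.0$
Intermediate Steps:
$n{\left(P \right)} = 5$
$f{\left(C,h \right)} = \sqrt{93 + h + 103 C h}$ ($f{\left(C,h \right)} = \sqrt{93 + \left(103 C h + h\right)} = \sqrt{93 + \left(h + 103 C h\right)} = \sqrt{93 + h + 103 C h}$)
$f{\left(49,n{\left(15 \right)} \right)} - 12480 = \sqrt{93 + 5 + 103 \cdot 49 \cdot 5} - 12480 = \sqrt{93 + 5 + 25235} - 12480 = \sqrt{25333} - 12480 = 7 \sqrt{517} - 12480 = -12480 + 7 \sqrt{517}$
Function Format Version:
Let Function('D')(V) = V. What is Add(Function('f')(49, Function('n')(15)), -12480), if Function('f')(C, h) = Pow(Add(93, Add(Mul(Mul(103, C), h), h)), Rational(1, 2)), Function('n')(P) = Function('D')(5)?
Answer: Add(-12480, Mul(7, Pow(517, Rational(1, 2)))) ≈ -12321.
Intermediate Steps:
Function('n')(P) = 5
Function('f')(C, h) = Pow(Add(93, h, Mul(103, C, h)), Rational(1, 2)) (Function('f')(C, h) = Pow(Add(93, Add(Mul(103, C, h), h)), Rational(1, 2)) = Pow(Add(93, Add(h, Mul(103, C, h))), Rational(1, 2)) = Pow(Add(93, h, Mul(103, C, h)), Rational(1, 2)))
Add(Function('f')(49, Function('n')(15)), -12480) = Add(Pow(Add(93, 5, Mul(103, 49, 5)), Rational(1, 2)), -12480) = Add(Pow(Add(93, 5, 25235), Rational(1, 2)), -12480) = Add(Pow(25333, Rational(1, 2)), -12480) = Add(Mul(7, Pow(517, Rational(1, 2))), -12480) = Add(-12480, Mul(7, Pow(517, Rational(1, 2))))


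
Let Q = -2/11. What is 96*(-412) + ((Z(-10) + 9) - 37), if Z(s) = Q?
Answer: -435382/11 ≈ -39580.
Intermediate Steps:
Q = -2/11 (Q = -2*1/11 = -2/11 ≈ -0.18182)
Z(s) = -2/11
96*(-412) + ((Z(-10) + 9) - 37) = 96*(-412) + ((-2/11 + 9) - 37) = -39552 + (97/11 - 37) = -39552 - 310/11 = -435382/11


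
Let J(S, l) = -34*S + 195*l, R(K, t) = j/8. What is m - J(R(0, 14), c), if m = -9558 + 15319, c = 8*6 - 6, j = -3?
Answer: -9767/4 ≈ -2441.8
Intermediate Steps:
R(K, t) = -3/8
c = 42 (c = 48 - 6 = 42)
m = 5761
m - J(R(0, 14), c) = 5761 - (-34*(-3/8) + 195*42) = 5761 - (51/4 + 8190) = 5761 - 1*32811/4 = 5761 - 32811/4 = -9767/4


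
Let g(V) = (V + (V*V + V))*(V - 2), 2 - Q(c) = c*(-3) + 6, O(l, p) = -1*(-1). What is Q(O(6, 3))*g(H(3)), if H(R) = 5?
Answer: -105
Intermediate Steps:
O(l, p) = 1
Q(c) = -4 + 3*c (Q(c) = 2 - (c*(-3) + 6) = 2 - (-3*c + 6) = 2 - (6 - 3*c) = 2 + (-6 + 3*c) = -4 + 3*c)
g(V) = (-2 + V)*(V² + 2*V) (g(V) = (V + (V² + V))*(-2 + V) = (V + (V + V²))*(-2 + V) = (V² + 2*V)*(-2 + V) = (-2 + V)*(V² + 2*V))
Q(O(6, 3))*g(H(3)) = (-4 + 3*1)*(5*(-4 + 5²)) = (-4 + 3)*(5*(-4 + 25)) = -5*21 = -1*105 = -105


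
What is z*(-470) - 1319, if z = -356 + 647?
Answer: -138089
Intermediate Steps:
z = 291
z*(-470) - 1319 = 291*(-470) - 1319 = -136770 - 1319 = -138089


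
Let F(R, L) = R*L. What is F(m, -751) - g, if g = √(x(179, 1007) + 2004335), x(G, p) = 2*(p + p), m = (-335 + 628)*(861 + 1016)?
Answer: -413020711 - 7*√40987 ≈ -4.1302e+8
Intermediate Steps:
m = 549961 (m = 293*1877 = 549961)
x(G, p) = 4*p (x(G, p) = 2*(2*p) = 4*p)
F(R, L) = L*R
g = 7*√40987 (g = √(4*1007 + 2004335) = √(4028 + 2004335) = √2008363 = 7*√40987 ≈ 1417.2)
F(m, -751) - g = -751*549961 - 7*√40987 = -413020711 - 7*√40987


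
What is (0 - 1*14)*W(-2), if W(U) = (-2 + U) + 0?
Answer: 56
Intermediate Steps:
W(U) = -2 + U
(0 - 1*14)*W(-2) = (0 - 1*14)*(-2 - 2) = (0 - 14)*(-4) = -14*(-4) = 56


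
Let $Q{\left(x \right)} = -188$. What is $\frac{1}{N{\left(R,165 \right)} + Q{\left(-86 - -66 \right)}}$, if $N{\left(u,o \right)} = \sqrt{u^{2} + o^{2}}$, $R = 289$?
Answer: $\frac{94}{37701} + \frac{\sqrt{110746}}{75402} \approx 0.0069068$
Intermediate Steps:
$N{\left(u,o \right)} = \sqrt{o^{2} + u^{2}}$
$\frac{1}{N{\left(R,165 \right)} + Q{\left(-86 - -66 \right)}} = \frac{1}{\sqrt{165^{2} + 289^{2}} - 188} = \frac{1}{\sqrt{27225 + 83521} - 188} = \frac{1}{\sqrt{110746} - 188} = \frac{1}{-188 + \sqrt{110746}}$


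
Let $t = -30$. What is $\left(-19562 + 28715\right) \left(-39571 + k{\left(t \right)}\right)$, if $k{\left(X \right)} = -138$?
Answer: $-363456477$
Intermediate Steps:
$\left(-19562 + 28715\right) \left(-39571 + k{\left(t \right)}\right) = \left(-19562 + 28715\right) \left(-39571 - 138\right) = 9153 \left(-39709\right) = -363456477$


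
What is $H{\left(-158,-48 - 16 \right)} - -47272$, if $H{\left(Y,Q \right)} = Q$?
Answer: $47208$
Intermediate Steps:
$H{\left(-158,-48 - 16 \right)} - -47272 = \left(-48 - 16\right) - -47272 = -64 + 47272 = 47208$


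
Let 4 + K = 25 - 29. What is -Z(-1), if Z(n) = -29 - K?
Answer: 21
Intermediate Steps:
K = -8 (K = -4 + (25 - 29) = -4 - 4 = -8)
Z(n) = -21 (Z(n) = -29 - 1*(-8) = -29 + 8 = -21)
-Z(-1) = -1*(-21) = 21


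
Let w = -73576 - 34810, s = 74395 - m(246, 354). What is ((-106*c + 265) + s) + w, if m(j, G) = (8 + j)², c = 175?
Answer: -116792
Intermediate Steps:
s = 9879 (s = 74395 - (8 + 246)² = 74395 - 1*254² = 74395 - 1*64516 = 74395 - 64516 = 9879)
w = -108386
((-106*c + 265) + s) + w = ((-106*175 + 265) + 9879) - 108386 = ((-18550 + 265) + 9879) - 108386 = (-18285 + 9879) - 108386 = -8406 - 108386 = -116792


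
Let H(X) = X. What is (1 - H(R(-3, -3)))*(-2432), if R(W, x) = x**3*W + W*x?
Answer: 216448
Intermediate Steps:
R(W, x) = W*x + W*x**3 (R(W, x) = W*x**3 + W*x = W*x + W*x**3)
(1 - H(R(-3, -3)))*(-2432) = (1 - (-3)*(-3)*(1 + (-3)**2))*(-2432) = (1 - (-3)*(-3)*(1 + 9))*(-2432) = (1 - (-3)*(-3)*10)*(-2432) = (1 - 1*90)*(-2432) = (1 - 90)*(-2432) = -89*(-2432) = 216448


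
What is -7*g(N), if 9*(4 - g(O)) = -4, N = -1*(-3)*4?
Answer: -280/9 ≈ -31.111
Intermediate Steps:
N = 12 (N = 3*4 = 12)
g(O) = 40/9 (g(O) = 4 - ⅑*(-4) = 4 + 4/9 = 40/9)
-7*g(N) = -7*40/9 = -280/9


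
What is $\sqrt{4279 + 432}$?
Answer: $\sqrt{4711} \approx 68.637$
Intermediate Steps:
$\sqrt{4279 + 432} = \sqrt{4711}$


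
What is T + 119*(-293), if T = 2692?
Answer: -32175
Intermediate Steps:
T + 119*(-293) = 2692 + 119*(-293) = 2692 - 34867 = -32175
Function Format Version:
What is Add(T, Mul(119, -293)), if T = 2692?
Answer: -32175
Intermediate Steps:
Add(T, Mul(119, -293)) = Add(2692, Mul(119, -293)) = Add(2692, -34867) = -32175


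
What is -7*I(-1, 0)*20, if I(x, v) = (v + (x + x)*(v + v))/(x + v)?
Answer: 0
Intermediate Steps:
I(x, v) = (v + 4*v*x)/(v + x) (I(x, v) = (v + (2*x)*(2*v))/(v + x) = (v + 4*v*x)/(v + x))
-7*I(-1, 0)*20 = -0*(1 + 4*(-1))/(0 - 1)*20 = -0*(1 - 4)/(-1)*20 = -0*(-1)*(-3)*20 = -7*0*20 = 0*20 = 0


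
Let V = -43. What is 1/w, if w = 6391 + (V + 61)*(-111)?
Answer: 1/4393 ≈ 0.00022763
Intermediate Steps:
w = 4393 (w = 6391 + (-43 + 61)*(-111) = 6391 + 18*(-111) = 6391 - 1998 = 4393)
1/w = 1/4393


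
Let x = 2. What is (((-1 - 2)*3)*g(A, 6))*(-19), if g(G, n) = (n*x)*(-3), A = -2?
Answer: -6156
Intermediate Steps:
g(G, n) = -6*n (g(G, n) = (n*2)*(-3) = (2*n)*(-3) = -6*n)
(((-1 - 2)*3)*g(A, 6))*(-19) = (((-1 - 2)*3)*(-6*6))*(-19) = (-3*3*(-36))*(-19) = -9*(-36)*(-19) = 324*(-19) = -6156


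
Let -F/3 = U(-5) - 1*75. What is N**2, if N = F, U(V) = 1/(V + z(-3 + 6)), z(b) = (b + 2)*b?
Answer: 5049009/100 ≈ 50490.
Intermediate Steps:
z(b) = b*(2 + b) (z(b) = (2 + b)*b = b*(2 + b))
U(V) = 1/(15 + V) (U(V) = 1/(V + (-3 + 6)*(2 + (-3 + 6))) = 1/(V + 3*(2 + 3)) = 1/(V + 3*5) = 1/(V + 15) = 1/(15 + V))
F = 2247/10 (F = -3*(1/(15 - 5) - 1*75) = -3*(1/10 - 75) = -3*(-749/10) = 2247/10 ≈ 224.70)
N = 2247/10 ≈ 224.70
N**2 = (2247/10)**2 = 5049009/100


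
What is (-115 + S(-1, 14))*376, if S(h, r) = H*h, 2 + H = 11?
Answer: -46624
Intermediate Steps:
H = 9 (H = -2 + 11 = 9)
S(h, r) = 9*h
(-115 + S(-1, 14))*376 = (-115 + 9*(-1))*376 = (-115 - 9)*376 = -124*376 = -46624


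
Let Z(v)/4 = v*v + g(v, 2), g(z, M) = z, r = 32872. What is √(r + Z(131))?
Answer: 2*√25510 ≈ 319.44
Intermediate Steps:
Z(v) = 4*v + 4*v² (Z(v) = 4*(v*v + v) = 4*(v² + v) = 4*(v + v²) = 4*v + 4*v²)
√(r + Z(131)) = √(32872 + 4*131*(1 + 131)) = √(32872 + 4*131*132) = √(32872 + 69168) = √102040 = 2*√25510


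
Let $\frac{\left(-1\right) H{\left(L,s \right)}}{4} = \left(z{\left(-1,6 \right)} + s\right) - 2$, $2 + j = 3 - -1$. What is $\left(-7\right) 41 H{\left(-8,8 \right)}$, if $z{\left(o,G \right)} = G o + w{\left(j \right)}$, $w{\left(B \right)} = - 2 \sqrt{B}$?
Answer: $- 2296 \sqrt{2} \approx -3247.0$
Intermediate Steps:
$j = 2$ ($j = -2 + \left(3 - -1\right) = -2 + \left(3 + 1\right) = -2 + 4 = 2$)
$z{\left(o,G \right)} = - 2 \sqrt{2} + G o$ ($z{\left(o,G \right)} = G o - 2 \sqrt{2} = - 2 \sqrt{2} + G o$)
$H{\left(L,s \right)} = 32 - 4 s + 8 \sqrt{2}$ ($H{\left(L,s \right)} = - 4 \left(\left(\left(- 2 \sqrt{2} + 6 \left(-1\right)\right) + s\right) - 2\right) = - 4 \left(\left(\left(- 2 \sqrt{2} - 6\right) + s\right) - 2\right) = - 4 \left(\left(\left(-6 - 2 \sqrt{2}\right) + s\right) - 2\right) = - 4 \left(\left(-6 + s - 2 \sqrt{2}\right) - 2\right) = - 4 \left(-8 + s - 2 \sqrt{2}\right) = 32 - 4 s + 8 \sqrt{2}$)
$\left(-7\right) 41 H{\left(-8,8 \right)} = \left(-7\right) 41 \left(32 - 32 + 8 \sqrt{2}\right) = - 287 \left(32 - 32 + 8 \sqrt{2}\right) = - 287 \cdot 8 \sqrt{2} = - 2296 \sqrt{2}$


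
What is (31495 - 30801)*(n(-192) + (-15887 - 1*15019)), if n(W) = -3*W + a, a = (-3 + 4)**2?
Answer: -21048326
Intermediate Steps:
a = 1 (a = 1**2 = 1)
n(W) = 1 - 3*W (n(W) = -3*W + 1 = 1 - 3*W)
(31495 - 30801)*(n(-192) + (-15887 - 1*15019)) = (31495 - 30801)*((1 - 3*(-192)) + (-15887 - 1*15019)) = 694*((1 + 576) + (-15887 - 15019)) = 694*(577 - 30906) = 694*(-30329) = -21048326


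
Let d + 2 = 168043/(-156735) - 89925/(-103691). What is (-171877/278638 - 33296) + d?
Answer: -150791291880439945529/4528427251698630 ≈ -33299.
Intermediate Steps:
d = -35834169608/16252008885 (d = -2 + (168043/(-156735) - 89925/(-103691)) = -2 + (168043*(-1/156735) - 89925*(-1/103691)) = -2 + (-168043/156735 + 89925/103691) = -2 - 3330151838/16252008885 = -35834169608/16252008885 ≈ -2.2049)
(-171877/278638 - 33296) + d = (-171877/278638 - 33296) - 35834169608/16252008885 = -9277702725/278638 - 35834169608/16252008885 = -150791291880439945529/4528427251698630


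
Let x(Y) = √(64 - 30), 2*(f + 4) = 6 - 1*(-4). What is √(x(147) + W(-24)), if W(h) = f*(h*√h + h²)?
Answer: √(576 + √34 - 48*I*√6) ≈ 24.243 - 2.425*I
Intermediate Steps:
f = 1 (f = -4 + (6 - 1*(-4))/2 = -4 + (6 + 4)/2 = -4 + (½)*10 = -4 + 5 = 1)
x(Y) = √34
W(h) = h² + h^(3/2) (W(h) = 1*(h*√h + h²) = 1*(h^(3/2) + h²) = 1*(h² + h^(3/2)) = h² + h^(3/2))
√(x(147) + W(-24)) = √(√34 + ((-24)² + (-24)^(3/2))) = √(√34 + (576 - 48*I*√6)) = √(576 + √34 - 48*I*√6)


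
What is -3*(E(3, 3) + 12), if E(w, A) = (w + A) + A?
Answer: -63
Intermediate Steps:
E(w, A) = w + 2*A (E(w, A) = (A + w) + A = w + 2*A)
-3*(E(3, 3) + 12) = -3*((3 + 2*3) + 12) = -3*((3 + 6) + 12) = -3*(9 + 12) = -3*21 = -63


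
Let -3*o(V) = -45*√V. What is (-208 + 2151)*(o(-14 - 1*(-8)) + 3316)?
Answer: 6442988 + 29145*I*√6 ≈ 6.443e+6 + 71390.0*I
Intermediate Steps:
o(V) = 15*√V (o(V) = -(-15)*√V = 15*√V)
(-208 + 2151)*(o(-14 - 1*(-8)) + 3316) = (-208 + 2151)*(15*√(-14 - 1*(-8)) + 3316) = 1943*(15*√(-14 + 8) + 3316) = 1943*(15*√(-6) + 3316) = 1943*(15*(I*√6) + 3316) = 1943*(15*I*√6 + 3316) = 1943*(3316 + 15*I*√6) = 6442988 + 29145*I*√6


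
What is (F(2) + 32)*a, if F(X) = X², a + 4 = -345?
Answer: -12564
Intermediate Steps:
a = -349 (a = -4 - 345 = -349)
(F(2) + 32)*a = (2² + 32)*(-349) = (4 + 32)*(-349) = 36*(-349) = -12564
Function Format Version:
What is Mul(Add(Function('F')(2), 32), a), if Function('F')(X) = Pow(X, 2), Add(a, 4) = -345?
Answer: -12564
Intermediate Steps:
a = -349 (a = Add(-4, -345) = -349)
Mul(Add(Function('F')(2), 32), a) = Mul(Add(Pow(2, 2), 32), -349) = Mul(Add(4, 32), -349) = Mul(36, -349) = -12564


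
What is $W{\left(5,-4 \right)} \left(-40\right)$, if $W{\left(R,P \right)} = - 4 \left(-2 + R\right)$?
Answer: $480$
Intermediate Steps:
$W{\left(R,P \right)} = 8 - 4 R$
$W{\left(5,-4 \right)} \left(-40\right) = \left(8 - 20\right) \left(-40\right) = \left(-12\right) \left(-40\right) = 480$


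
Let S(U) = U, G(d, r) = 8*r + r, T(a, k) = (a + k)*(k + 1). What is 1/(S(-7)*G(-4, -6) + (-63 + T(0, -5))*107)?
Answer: -1/4223 ≈ -0.00023680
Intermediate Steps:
T(a, k) = (1 + k)*(a + k) (T(a, k) = (a + k)*(1 + k) = (1 + k)*(a + k))
G(d, r) = 9*r
1/(S(-7)*G(-4, -6) + (-63 + T(0, -5))*107) = 1/(-63*(-6) + (-63 + (0 - 5 + (-5)² + 0*(-5)))*107) = 1/(-7*(-54) + (-63 + (0 - 5 + 25 + 0))*107) = 1/(378 + (-63 + 20)*107) = 1/(378 - 43*107) = 1/(378 - 4601) = 1/(-4223) = -1/4223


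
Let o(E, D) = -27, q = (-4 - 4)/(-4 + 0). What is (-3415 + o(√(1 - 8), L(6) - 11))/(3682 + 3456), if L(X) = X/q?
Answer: -1721/3569 ≈ -0.48221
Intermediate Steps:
q = 2 (q = -8/(-4) = -8*(-¼) = 2)
L(X) = X/2
(-3415 + o(√(1 - 8), L(6) - 11))/(3682 + 3456) = (-3415 - 27)/(3682 + 3456) = -3442/7138 = -3442*1/7138 = -1721/3569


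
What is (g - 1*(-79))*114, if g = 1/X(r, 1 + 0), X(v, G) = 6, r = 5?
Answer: 9025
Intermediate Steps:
g = 1/6 ≈ 0.16667
(g - 1*(-79))*114 = (1/6 - 1*(-79))*114 = (1/6 + 79)*114 = (475/6)*114 = 9025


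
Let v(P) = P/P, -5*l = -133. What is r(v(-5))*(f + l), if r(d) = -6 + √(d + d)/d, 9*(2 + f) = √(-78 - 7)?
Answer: -(6 - √2)*(1107 + 5*I*√85)/45 ≈ -112.81 - 4.6977*I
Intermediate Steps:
l = 133/5 (l = -⅕*(-133) = 133/5 ≈ 26.600)
f = -2 + I*√85/9 (f = -2 + √(-78 - 7)/9 = -2 + √(-85)/9 = -2 + (I*√85)/9 = -2 + I*√85/9 ≈ -2.0 + 1.0244*I)
v(P) = 1
r(d) = -6 + √2/√d (r(d) = -6 + √(2*d)/d = -6 + (√2*√d)/d = -6 + √2/√d)
r(v(-5))*(f + l) = (-6 + √2/√1)*((-2 + I*√85/9) + 133/5) = (-6 + √2*1)*(123/5 + I*√85/9) = (-6 + √2)*(123/5 + I*√85/9)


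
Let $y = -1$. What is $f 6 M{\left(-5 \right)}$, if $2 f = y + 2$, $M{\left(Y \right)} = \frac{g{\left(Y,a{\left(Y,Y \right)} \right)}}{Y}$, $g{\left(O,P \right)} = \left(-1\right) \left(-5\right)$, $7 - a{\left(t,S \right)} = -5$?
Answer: $-3$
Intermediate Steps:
$a{\left(t,S \right)} = 12$ ($a{\left(t,S \right)} = 7 - -5 = 7 + 5 = 12$)
$g{\left(O,P \right)} = 5$
$M{\left(Y \right)} = \frac{5}{Y}$
$f = \frac{1}{2}$ ($f = \frac{-1 + 2}{2} = \frac{1}{2} \cdot 1 = \frac{1}{2} \approx 0.5$)
$f 6 M{\left(-5 \right)} = \frac{1}{2} \cdot 6 \frac{5}{-5} = 3 \cdot 5 \left(- \frac{1}{5}\right) = 3 \left(-1\right) = -3$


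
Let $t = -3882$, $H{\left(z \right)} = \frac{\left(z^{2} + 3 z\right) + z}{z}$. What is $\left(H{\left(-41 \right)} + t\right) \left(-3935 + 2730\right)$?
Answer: $4722395$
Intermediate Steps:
$H{\left(z \right)} = \frac{z^{2} + 4 z}{z}$
$\left(H{\left(-41 \right)} + t\right) \left(-3935 + 2730\right) = \left(\left(4 - 41\right) - 3882\right) \left(-3935 + 2730\right) = \left(-37 - 3882\right) \left(-1205\right) = \left(-3919\right) \left(-1205\right) = 4722395$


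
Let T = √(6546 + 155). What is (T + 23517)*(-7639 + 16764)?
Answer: 214592625 + 9125*√6701 ≈ 2.1534e+8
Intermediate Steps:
T = √6701 ≈ 81.860
(T + 23517)*(-7639 + 16764) = (√6701 + 23517)*(-7639 + 16764) = (23517 + √6701)*9125 = 214592625 + 9125*√6701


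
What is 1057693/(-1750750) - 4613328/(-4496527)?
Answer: 3320838863789/7872294645250 ≈ 0.42184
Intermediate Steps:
1057693/(-1750750) - 4613328/(-4496527) = 1057693*(-1/1750750) - 4613328*(-1/4496527) = -1057693/1750750 + 4613328/4496527 = 3320838863789/7872294645250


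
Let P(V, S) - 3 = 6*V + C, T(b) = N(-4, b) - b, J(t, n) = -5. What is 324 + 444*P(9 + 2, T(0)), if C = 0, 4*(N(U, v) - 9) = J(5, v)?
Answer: 30960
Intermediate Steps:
N(U, v) = 31/4 (N(U, v) = 9 + (¼)*(-5) = 9 - 5/4 = 31/4)
T(b) = 31/4 - b
P(V, S) = 3 + 6*V (P(V, S) = 3 + (6*V + 0) = 3 + 6*V)
324 + 444*P(9 + 2, T(0)) = 324 + 444*(3 + 6*(9 + 2)) = 324 + 444*(3 + 6*11) = 324 + 444*(3 + 66) = 324 + 444*69 = 324 + 30636 = 30960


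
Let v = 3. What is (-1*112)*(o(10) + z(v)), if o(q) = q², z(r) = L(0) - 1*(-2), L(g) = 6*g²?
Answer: -11424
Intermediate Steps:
z(r) = 2 (z(r) = 6*0² - 1*(-2) = 6*0 + 2 = 0 + 2 = 2)
(-1*112)*(o(10) + z(v)) = (-1*112)*(10² + 2) = -112*(100 + 2) = -112*102 = -11424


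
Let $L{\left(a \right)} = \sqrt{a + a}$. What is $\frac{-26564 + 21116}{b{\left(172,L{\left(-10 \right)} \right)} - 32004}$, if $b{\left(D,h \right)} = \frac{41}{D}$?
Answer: $\frac{937056}{5504647} \approx 0.17023$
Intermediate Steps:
$L{\left(a \right)} = \sqrt{2} \sqrt{a}$ ($L{\left(a \right)} = \sqrt{2 a} = \sqrt{2} \sqrt{a}$)
$\frac{-26564 + 21116}{b{\left(172,L{\left(-10 \right)} \right)} - 32004} = \frac{-26564 + 21116}{\frac{41}{172} - 32004} = - \frac{5448}{41 \cdot \frac{1}{172} - 32004} = - \frac{5448}{\frac{41}{172} - 32004} = - \frac{5448}{- \frac{5504647}{172}} = \left(-5448\right) \left(- \frac{172}{5504647}\right) = \frac{937056}{5504647}$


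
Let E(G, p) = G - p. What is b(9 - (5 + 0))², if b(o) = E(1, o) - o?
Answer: 49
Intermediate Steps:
b(o) = 1 - 2*o (b(o) = (1 - o) - o = 1 - 2*o)
b(9 - (5 + 0))² = (1 - 2*(9 - (5 + 0)))² = (1 - 2*(9 - 5))² = (1 - 2*4)² = (1 - 8)² = (-7)² = 49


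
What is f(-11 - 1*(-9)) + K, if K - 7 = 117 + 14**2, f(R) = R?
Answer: 318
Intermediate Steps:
K = 320 (K = 7 + (117 + 14**2) = 7 + (117 + 196) = 7 + 313 = 320)
f(-11 - 1*(-9)) + K = (-11 - 1*(-9)) + 320 = (-11 + 9) + 320 = -2 + 320 = 318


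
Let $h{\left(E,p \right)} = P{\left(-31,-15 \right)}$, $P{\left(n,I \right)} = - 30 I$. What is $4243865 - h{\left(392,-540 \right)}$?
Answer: $4243415$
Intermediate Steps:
$h{\left(E,p \right)} = 450$ ($h{\left(E,p \right)} = \left(-30\right) \left(-15\right) = 450$)
$4243865 - h{\left(392,-540 \right)} = 4243865 - 450 = 4243415$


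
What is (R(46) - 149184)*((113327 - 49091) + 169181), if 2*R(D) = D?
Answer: -34816713137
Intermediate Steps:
R(D) = D/2
(R(46) - 149184)*((113327 - 49091) + 169181) = ((1/2)*46 - 149184)*((113327 - 49091) + 169181) = (23 - 149184)*(64236 + 169181) = -149161*233417 = -34816713137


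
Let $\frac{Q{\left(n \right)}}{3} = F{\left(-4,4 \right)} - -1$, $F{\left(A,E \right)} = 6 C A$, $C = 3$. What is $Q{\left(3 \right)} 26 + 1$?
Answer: $-5537$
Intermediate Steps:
$F{\left(A,E \right)} = 18 A$ ($F{\left(A,E \right)} = 6 \cdot 3 A = 18 A$)
$Q{\left(n \right)} = -213$ ($Q{\left(n \right)} = 3 \left(18 \left(-4\right) - -1\right) = 3 \left(-72 + 1\right) = 3 \left(-71\right) = -213$)
$Q{\left(3 \right)} 26 + 1 = \left(-213\right) 26 + 1 = -5538 + 1 = -5537$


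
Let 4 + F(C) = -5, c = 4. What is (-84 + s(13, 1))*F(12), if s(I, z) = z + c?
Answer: 711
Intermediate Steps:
F(C) = -9 (F(C) = -4 - 5 = -9)
s(I, z) = 4 + z (s(I, z) = z + 4 = 4 + z)
(-84 + s(13, 1))*F(12) = (-84 + (4 + 1))*(-9) = (-84 + 5)*(-9) = -79*(-9) = 711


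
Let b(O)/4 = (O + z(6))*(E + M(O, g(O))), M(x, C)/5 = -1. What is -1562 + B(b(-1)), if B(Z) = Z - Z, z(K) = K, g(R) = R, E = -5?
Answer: -1562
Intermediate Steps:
M(x, C) = -5 (M(x, C) = 5*(-1) = -5)
b(O) = -240 - 40*O (b(O) = 4*((O + 6)*(-5 - 5)) = 4*((6 + O)*(-10)) = 4*(-60 - 10*O) = -240 - 40*O)
B(Z) = 0
-1562 + B(b(-1)) = -1562 + 0 = -1562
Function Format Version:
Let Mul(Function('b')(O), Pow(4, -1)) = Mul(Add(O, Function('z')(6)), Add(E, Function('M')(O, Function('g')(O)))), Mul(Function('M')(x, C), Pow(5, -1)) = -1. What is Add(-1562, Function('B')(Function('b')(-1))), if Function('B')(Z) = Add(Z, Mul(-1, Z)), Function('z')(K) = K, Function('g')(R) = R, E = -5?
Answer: -1562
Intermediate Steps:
Function('M')(x, C) = -5 (Function('M')(x, C) = Mul(5, -1) = -5)
Function('b')(O) = Add(-240, Mul(-40, O)) (Function('b')(O) = Mul(4, Mul(Add(O, 6), Add(-5, -5))) = Mul(4, Mul(Add(6, O), -10)) = Mul(4, Add(-60, Mul(-10, O))) = Add(-240, Mul(-40, O)))
Function('B')(Z) = 0
Add(-1562, Function('B')(Function('b')(-1))) = Add(-1562, 0) = -1562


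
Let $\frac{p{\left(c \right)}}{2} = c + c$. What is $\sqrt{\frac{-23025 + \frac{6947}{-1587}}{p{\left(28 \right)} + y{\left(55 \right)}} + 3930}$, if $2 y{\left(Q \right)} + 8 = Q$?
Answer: $\frac{\sqrt{1314708288558}}{18699} \approx 61.319$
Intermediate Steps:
$y{\left(Q \right)} = -4 + \frac{Q}{2}$
$p{\left(c \right)} = 4 c$ ($p{\left(c \right)} = 2 \left(c + c\right) = 2 \cdot 2 c = 4 c$)
$\sqrt{\frac{-23025 + \frac{6947}{-1587}}{p{\left(28 \right)} + y{\left(55 \right)}} + 3930} = \sqrt{\frac{-23025 + \frac{6947}{-1587}}{4 \cdot 28 + \left(-4 + \frac{1}{2} \cdot 55\right)} + 3930} = \sqrt{\frac{-23025 + 6947 \left(- \frac{1}{1587}\right)}{112 + \left(-4 + \frac{55}{2}\right)} + 3930} = \sqrt{\frac{-23025 - \frac{6947}{1587}}{112 + \frac{47}{2}} + 3930} = \sqrt{- \frac{36547622}{1587 \cdot \frac{271}{2}} + 3930} = \sqrt{\left(- \frac{36547622}{1587}\right) \frac{2}{271} + 3930} = \sqrt{- \frac{73095244}{430077} + 3930} = \sqrt{\frac{1617107366}{430077}} = \frac{\sqrt{1314708288558}}{18699}$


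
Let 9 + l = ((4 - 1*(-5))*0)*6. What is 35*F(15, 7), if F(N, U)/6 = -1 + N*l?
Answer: -28560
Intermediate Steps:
l = -9 (l = -9 + ((4 - 1*(-5))*0)*6 = -9 + ((4 + 5)*0)*6 = -9 + (9*0)*6 = -9 + 0*6 = -9 + 0 = -9)
F(N, U) = -6 - 54*N (F(N, U) = 6*(-1 + N*(-9)) = 6*(-1 - 9*N) = -6 - 54*N)
35*F(15, 7) = 35*(-6 - 54*15) = 35*(-6 - 810) = 35*(-816) = -28560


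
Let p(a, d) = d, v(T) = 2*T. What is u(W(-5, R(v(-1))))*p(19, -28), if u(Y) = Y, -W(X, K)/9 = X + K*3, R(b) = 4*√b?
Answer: -1260 + 3024*I*√2 ≈ -1260.0 + 4276.6*I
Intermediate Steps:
W(X, K) = -27*K - 9*X (W(X, K) = -9*(X + K*3) = -9*(X + 3*K) = -27*K - 9*X)
u(W(-5, R(v(-1))))*p(19, -28) = (-108*√(2*(-1)) - 9*(-5))*(-28) = (-108*√(-2) + 45)*(-28) = (-108*I*√2 + 45)*(-28) = (45 - 108*I*√2)*(-28) = -1260 + 3024*I*√2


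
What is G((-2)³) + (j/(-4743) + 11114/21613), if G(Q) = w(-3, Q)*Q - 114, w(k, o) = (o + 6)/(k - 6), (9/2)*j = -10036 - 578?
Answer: -35294224732/307531377 ≈ -114.77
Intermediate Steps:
j = -7076/3 (j = 2*(-10036 - 578)/9 = (2/9)*(-10614) = -7076/3 ≈ -2358.7)
w(k, o) = (6 + o)/(-6 + k)
G(Q) = -114 + Q*(-⅔ - Q/9) (G(Q) = ((6 + Q)/(-6 - 3))*Q - 114 = ((6 + Q)/(-9))*Q - 114 = (-(6 + Q)/9)*Q - 114 = (-⅔ - Q/9)*Q - 114 = Q*(-⅔ - Q/9) - 114 = -114 + Q*(-⅔ - Q/9))
G((-2)³) + (j/(-4743) + 11114/21613) = (-114 - ⅑*(-2)³*(6 + (-2)³)) + (-7076/3/(-4743) + 11114/21613) = (-114 - ⅑*(-8)*(6 - 8)) + (-7076/3*(-1/4743) + 11114*(1/21613)) = (-114 - ⅑*(-8)*(-2)) + (7076/14229 + 11114/21613) = (-114 - 16/9) + 311074694/307531377 = -1042/9 + 311074694/307531377 = -35294224732/307531377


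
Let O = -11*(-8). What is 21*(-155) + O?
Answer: -3167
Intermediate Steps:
O = 88
21*(-155) + O = 21*(-155) + 88 = -3255 + 88 = -3167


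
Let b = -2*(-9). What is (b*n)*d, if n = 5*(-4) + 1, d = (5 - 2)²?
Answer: -3078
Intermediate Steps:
b = 18
d = 9 (d = 3² = 9)
n = -19 (n = -20 + 1 = -19)
(b*n)*d = (18*(-19))*9 = -342*9 = -3078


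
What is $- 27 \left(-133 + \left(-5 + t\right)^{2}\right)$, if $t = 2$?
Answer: $3348$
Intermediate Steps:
$- 27 \left(-133 + \left(-5 + t\right)^{2}\right) = - 27 \left(-133 + \left(-5 + 2\right)^{2}\right) = - 27 \left(-133 + \left(-3\right)^{2}\right) = - 27 \left(-133 + 9\right) = \left(-27\right) \left(-124\right) = 3348$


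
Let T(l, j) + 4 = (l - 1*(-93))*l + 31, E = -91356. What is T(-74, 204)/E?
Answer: 1379/91356 ≈ 0.015095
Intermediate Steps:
T(l, j) = 27 + l*(93 + l) (T(l, j) = -4 + ((l - 1*(-93))*l + 31) = -4 + ((l + 93)*l + 31) = -4 + ((93 + l)*l + 31) = -4 + (l*(93 + l) + 31) = -4 + (31 + l*(93 + l)) = 27 + l*(93 + l))
T(-74, 204)/E = (27 + (-74)² + 93*(-74))/(-91356) = (27 + 5476 - 6882)*(-1/91356) = -1379*(-1/91356) = 1379/91356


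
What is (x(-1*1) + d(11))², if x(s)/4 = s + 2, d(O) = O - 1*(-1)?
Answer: 256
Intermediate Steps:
d(O) = 1 + O (d(O) = O + 1 = 1 + O)
x(s) = 8 + 4*s (x(s) = 4*(s + 2) = 4*(2 + s) = 8 + 4*s)
(x(-1*1) + d(11))² = ((8 + 4*(-1*1)) + (1 + 11))² = ((8 + 4*(-1)) + 12)² = ((8 - 4) + 12)² = (4 + 12)² = 16² = 256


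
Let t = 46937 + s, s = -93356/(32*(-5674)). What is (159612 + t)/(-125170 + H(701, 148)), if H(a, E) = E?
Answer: -3125231849/1891666208 ≈ -1.6521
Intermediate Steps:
s = 23339/45392 (s = -93356/(-181568) = -93356*(-1/181568) = 23339/45392 ≈ 0.51417)
t = 2130587643/45392 (t = 46937 + 23339/45392 = 2130587643/45392 ≈ 46938.)
(159612 + t)/(-125170 + H(701, 148)) = (159612 + 2130587643/45392)/(-125170 + 148) = (9375695547/45392)/(-125022) = (9375695547/45392)*(-1/125022) = -3125231849/1891666208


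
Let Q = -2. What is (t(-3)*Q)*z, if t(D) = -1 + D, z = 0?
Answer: 0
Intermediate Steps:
(t(-3)*Q)*z = ((-1 - 3)*(-2))*0 = -4*(-2)*0 = 8*0 = 0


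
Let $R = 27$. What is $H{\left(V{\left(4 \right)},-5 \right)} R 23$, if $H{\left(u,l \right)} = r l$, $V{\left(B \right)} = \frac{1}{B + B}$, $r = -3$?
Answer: $9315$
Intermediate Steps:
$V{\left(B \right)} = \frac{1}{2 B}$
$H{\left(u,l \right)} = - 3 l$
$H{\left(V{\left(4 \right)},-5 \right)} R 23 = \left(-3\right) \left(-5\right) 27 \cdot 23 = 15 \cdot 27 \cdot 23 = 405 \cdot 23 = 9315$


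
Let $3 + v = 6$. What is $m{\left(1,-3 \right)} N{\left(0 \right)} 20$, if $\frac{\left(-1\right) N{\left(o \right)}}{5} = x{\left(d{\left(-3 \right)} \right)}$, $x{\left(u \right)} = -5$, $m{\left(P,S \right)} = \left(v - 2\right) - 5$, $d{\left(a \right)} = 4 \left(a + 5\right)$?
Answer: $-2000$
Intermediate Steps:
$v = 3$ ($v = -3 + 6 = 3$)
$d{\left(a \right)} = 20 + 4 a$ ($d{\left(a \right)} = 4 \left(5 + a\right) = 20 + 4 a$)
$m{\left(P,S \right)} = -4$ ($m{\left(P,S \right)} = \left(3 - 2\right) - 5 = 1 - 5 = -4$)
$N{\left(o \right)} = 25$ ($N{\left(o \right)} = \left(-5\right) \left(-5\right) = 25$)
$m{\left(1,-3 \right)} N{\left(0 \right)} 20 = \left(-4\right) 25 \cdot 20 = \left(-100\right) 20 = -2000$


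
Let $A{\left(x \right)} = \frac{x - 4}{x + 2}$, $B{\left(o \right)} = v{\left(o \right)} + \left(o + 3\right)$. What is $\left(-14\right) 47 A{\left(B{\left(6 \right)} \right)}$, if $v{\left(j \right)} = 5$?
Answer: $- \frac{1645}{4} \approx -411.25$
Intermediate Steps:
$B{\left(o \right)} = 8 + o$ ($B{\left(o \right)} = 5 + \left(o + 3\right) = 5 + \left(3 + o\right) = 8 + o$)
$A{\left(x \right)} = \frac{-4 + x}{2 + x}$
$\left(-14\right) 47 A{\left(B{\left(6 \right)} \right)} = \left(-14\right) 47 \frac{-4 + \left(8 + 6\right)}{2 + \left(8 + 6\right)} = - 658 \frac{-4 + 14}{2 + 14} = - 658 \cdot \frac{1}{16} \cdot 10 = \left(-658\right) \frac{5}{8} = - \frac{1645}{4}$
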